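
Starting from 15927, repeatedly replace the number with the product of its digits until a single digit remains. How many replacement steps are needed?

15927 → 630 → 0 (2 steps)

2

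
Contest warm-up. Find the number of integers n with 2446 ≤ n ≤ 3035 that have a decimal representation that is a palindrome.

6

The integers in [2446, 3035] that have a decimal representation that is a palindrome: 2552, 2662, 2772, 2882, 2992, 3003.
6 qualify.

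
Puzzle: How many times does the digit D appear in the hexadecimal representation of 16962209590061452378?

1

16962209590061452378 in base 16 is EB65DFC0A5564C5A.
The digit D appears 1 time.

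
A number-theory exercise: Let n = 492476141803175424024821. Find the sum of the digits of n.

4+9+2+4+7+6+1+4+1+8+0+3+1+7+5+4+2+4+0+2+4+8+2+1 = 89

89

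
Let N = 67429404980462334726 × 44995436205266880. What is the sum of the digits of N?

153

67429404980462334726 × 44995436205266880 = 3034015490157497813170274942721674880
Sum of its 37 digits: 153.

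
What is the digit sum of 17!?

63

17! = 355687428096000
Sum of its 15 digits: 63.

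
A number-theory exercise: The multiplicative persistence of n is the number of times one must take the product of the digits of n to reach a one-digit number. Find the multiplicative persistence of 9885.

2

9885 → 2880 → 0 (2 steps)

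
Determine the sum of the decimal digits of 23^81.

575

23^81 = 199505428583424551679895455175383779355358100716985185998909941221796774964943927385447953187055123587793878423
Sum of its 111 digits: 575.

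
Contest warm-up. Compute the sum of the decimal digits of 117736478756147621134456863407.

134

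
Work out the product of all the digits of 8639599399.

127545840

8×6×3×9×5×9×9×3×9×9 = 127545840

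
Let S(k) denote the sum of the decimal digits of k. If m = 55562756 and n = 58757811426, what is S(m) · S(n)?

S(55562756) = 5+5+5+6+2+7+5+6 = 41.
S(58757811426) = 5+8+7+5+7+8+1+1+4+2+6 = 54.
41 · 54 = 2214.

2214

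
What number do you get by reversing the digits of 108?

801

Reversing 108 gives 801.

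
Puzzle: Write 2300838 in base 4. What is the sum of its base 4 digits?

18

2300838 in base 4 is 20301232212.
Digit sum: 2+0+3+0+1+2+3+2+2+1+2 = 18.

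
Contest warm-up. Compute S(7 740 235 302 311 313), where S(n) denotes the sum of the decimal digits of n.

7+7+4+0+2+3+5+3+0+2+3+1+1+3+1+3 = 45

45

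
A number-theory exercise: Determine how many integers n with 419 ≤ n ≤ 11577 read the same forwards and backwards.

164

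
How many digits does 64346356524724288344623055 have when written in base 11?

64346356524724288344623055 in base 11 is 6595183901990065433889004, which has 25 digits.

25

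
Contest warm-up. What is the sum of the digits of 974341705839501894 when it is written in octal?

974341705839501894 in base 8 is 66054351720232261106.
Digit sum: 6+6+0+5+4+3+5+1+7+2+0+2+3+2+2+6+1+1+0+6 = 62.

62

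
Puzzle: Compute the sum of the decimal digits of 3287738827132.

61

3+2+8+7+7+3+8+8+2+7+1+3+2 = 61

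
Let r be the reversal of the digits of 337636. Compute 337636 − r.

Reverse of 337636 is 636733.
337636 − 636733 = -299097

-299097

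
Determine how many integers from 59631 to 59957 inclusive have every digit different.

107

The integers in [59631, 59957] that have every digit different: 59631, 59632, 59634, 59637, 59638, 59640, …, 59874, 59876.
107 qualify.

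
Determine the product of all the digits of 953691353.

9×5×3×6×9×1×3×5×3 = 328050

328050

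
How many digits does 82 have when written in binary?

82 in base 2 is 1010010, which has 7 digits.

7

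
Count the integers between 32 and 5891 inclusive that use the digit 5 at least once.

The integers in [32, 5891] that use the digit 5 at least once: 35, 45, 50, 51, 52, 53, …, 5890, 5891.
2244 qualify.

2244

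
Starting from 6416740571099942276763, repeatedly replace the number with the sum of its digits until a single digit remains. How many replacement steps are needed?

6416740571099942276763 → 105 → 6 (2 steps)

2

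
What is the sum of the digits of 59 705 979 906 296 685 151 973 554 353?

153

5+9+7+0+5+9+7+9+9+0+6+2+9+6+6+8+5+1+5+1+9+7+3+5+5+4+3+5+3 = 153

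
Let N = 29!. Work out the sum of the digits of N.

126

29! = 8841761993739701954543616000000
Sum of its 31 digits: 126.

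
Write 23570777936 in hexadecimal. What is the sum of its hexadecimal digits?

23570777936 in base 16 is 57CED8750.
Digit sum: 5+7+12+14+13+8+7+5+0 = 71.

71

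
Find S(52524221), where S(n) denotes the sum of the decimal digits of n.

23

5+2+5+2+4+2+2+1 = 23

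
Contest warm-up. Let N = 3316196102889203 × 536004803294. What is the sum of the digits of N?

3316196102889203 × 536004803294 = 1777497039813456639091434682
Sum of its 28 digits: 136.

136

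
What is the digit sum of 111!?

693

111! = 1762952551090244663872161047107075788761409536026565516041574063347346955087248316436555574598462315773196047662837978913145847497199871623320096254145331200000000000000000000000000
Sum of its 181 digits: 693.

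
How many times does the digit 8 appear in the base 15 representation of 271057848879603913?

1

271057848879603913 in base 15 is 94420BA5D812C5D.
The digit 8 appears 1 time.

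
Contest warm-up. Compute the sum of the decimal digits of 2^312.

433

2^312 = 8343699359066055009355553539724812947666814540455674882605631280555545803830627148527195652096
Sum of its 94 digits: 433.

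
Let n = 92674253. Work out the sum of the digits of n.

38

9+2+6+7+4+2+5+3 = 38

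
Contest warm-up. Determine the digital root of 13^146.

The digital root of n equals n mod 9 (or 9 when 9 | n), so we need 13^146 mod 9.
13^146 ≡ 7 (mod 9), so the digital root is 7.

7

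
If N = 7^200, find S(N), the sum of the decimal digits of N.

697

7^200 = 10461838291314357175018899611816813659819188550170233659950140084035125767424262251774382614909364050293065248252546314174063180343683591188150754267339816534637456120001
Sum of its 170 digits: 697.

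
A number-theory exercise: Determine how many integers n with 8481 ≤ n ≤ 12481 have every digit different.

The integers in [8481, 12481] that have every digit different: 8490, 8491, 8492, 8493, 8495, 8496, …, 12479, 12480.
1186 qualify.

1186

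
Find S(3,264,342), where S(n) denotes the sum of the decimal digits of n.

24

3+2+6+4+3+4+2 = 24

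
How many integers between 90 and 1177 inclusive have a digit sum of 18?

The integers in [90, 1177] that have a digit sum of 18: 99, 189, 198, 279, 288, 297, …, 1089, 1098.
57 qualify.

57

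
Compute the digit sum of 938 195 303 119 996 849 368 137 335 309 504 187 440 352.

191

9+3+8+1+9+5+3+0+3+1+1+9+9+9+6+8+4+9+3+6+8+1+3+7+3+3+5+3+0+9+5+0+4+1+8+7+4+4+0+3+5+2 = 191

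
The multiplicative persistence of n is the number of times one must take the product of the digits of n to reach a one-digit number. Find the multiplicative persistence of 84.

2

84 → 32 → 6 (2 steps)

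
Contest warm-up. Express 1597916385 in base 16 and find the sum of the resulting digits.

1597916385 in base 16 is 5F3E44E1.
Digit sum: 5+15+3+14+4+4+14+1 = 60.

60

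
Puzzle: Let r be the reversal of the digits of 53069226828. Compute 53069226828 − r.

-29793069207

Reverse of 53069226828 is 82862296035.
53069226828 − 82862296035 = -29793069207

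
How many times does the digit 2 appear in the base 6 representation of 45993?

45993 in base 6 is 552533.
The digit 2 appears 1 time.

1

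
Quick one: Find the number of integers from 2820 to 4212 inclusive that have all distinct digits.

The integers in [2820, 4212] that have all distinct digits: 2830, 2831, 2834, 2835, 2836, 2837, …, 4209, 4210.
722 qualify.

722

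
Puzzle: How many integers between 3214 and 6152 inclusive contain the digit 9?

The integers in [3214, 6152] that contain the digit 9: 3219, 3229, 3239, 3249, 3259, 3269, …, 6139, 6149.
798 qualify.

798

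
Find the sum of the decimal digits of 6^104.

6^104 = 846700936056091894301310586236842935416138248772949513519821268414868295354679296
Sum of its 81 digits: 378.

378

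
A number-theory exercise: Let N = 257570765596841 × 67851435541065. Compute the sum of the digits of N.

156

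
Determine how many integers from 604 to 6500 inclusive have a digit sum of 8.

121

The integers in [604, 6500] that have a digit sum of 8: 611, 620, 701, 710, 800, 1007, …, 6110, 6200.
121 qualify.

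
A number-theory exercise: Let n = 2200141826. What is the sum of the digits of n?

26

2+2+0+0+1+4+1+8+2+6 = 26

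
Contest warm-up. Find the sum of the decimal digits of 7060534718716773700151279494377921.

150

7+0+6+0+5+3+4+7+1+8+7+1+6+7+7+3+7+0+0+1+5+1+2+7+9+4+9+4+3+7+7+9+2+1 = 150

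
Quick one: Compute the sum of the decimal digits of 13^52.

13^52 = 8415003868347247618489696679505181495471801448798649088081
Sum of its 58 digits: 292.

292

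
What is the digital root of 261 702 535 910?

2+6+1+7+0+2+5+3+5+9+1+0 = 41
4+1 = 5

5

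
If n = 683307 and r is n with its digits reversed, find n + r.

1386693

Reverse of 683307 is 703386.
683307 + 703386 = 1386693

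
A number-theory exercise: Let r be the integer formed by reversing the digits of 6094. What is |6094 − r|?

1188

Reverse of 6094 is 4906.
|6094 − 4906| = 1188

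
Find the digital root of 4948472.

2

4+9+4+8+4+7+2 = 38
3+8 = 11
1+1 = 2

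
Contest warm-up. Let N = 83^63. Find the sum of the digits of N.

557

83^63 = 7978473735075284551887500848087144622160462213212585131498797546506643115440978289662264254948895730683228887116611143387
Sum of its 121 digits: 557.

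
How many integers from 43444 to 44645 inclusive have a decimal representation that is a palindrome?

12

The integers in [43444, 44645] that have a decimal representation that is a palindrome: 43534, 43634, 43734, 43834, 43934, 44044, …, 44544, 44644.
12 qualify.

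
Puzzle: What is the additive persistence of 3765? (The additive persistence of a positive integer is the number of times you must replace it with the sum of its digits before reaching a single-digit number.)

3765 → 21 → 3 (2 steps)

2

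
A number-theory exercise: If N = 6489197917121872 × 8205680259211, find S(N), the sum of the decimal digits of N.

6489197917121872 × 8205680259211 = 53248283246640083928037562992
Sum of its 29 digits: 130.

130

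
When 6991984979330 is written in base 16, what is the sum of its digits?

6991984979330 in base 16 is 65BF2C7ED82.
Digit sum: 6+5+11+15+2+12+7+14+13+8+2 = 95.

95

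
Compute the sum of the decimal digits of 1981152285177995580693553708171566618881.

197

1+9+8+1+1+5+2+2+8+5+1+7+7+9+9+5+5+8+0+6+9+3+5+5+3+7+0+8+1+7+1+5+6+6+6+1+8+8+8+1 = 197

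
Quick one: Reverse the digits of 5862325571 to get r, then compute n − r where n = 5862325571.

Reverse of 5862325571 is 1755232685.
5862325571 − 1755232685 = 4107092886

4107092886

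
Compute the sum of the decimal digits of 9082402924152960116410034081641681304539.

9+0+8+2+4+0+2+9+2+4+1+5+2+9+6+0+1+1+6+4+1+0+0+3+4+0+8+1+6+4+1+6+8+1+3+0+4+5+3+9 = 142

142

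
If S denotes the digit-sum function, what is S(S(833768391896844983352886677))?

First digit sum: 159.
1+5+9 = 15.

15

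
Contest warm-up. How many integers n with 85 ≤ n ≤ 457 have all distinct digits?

267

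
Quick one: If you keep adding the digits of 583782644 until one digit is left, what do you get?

5+8+3+7+8+2+6+4+4 = 47
4+7 = 11
1+1 = 2

2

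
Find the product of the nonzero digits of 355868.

28800

3×5×5×8×6×8 = 28800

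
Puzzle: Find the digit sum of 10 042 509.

1+0+0+4+2+5+0+9 = 21

21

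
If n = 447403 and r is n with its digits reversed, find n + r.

752147

Reverse of 447403 is 304744.
447403 + 304744 = 752147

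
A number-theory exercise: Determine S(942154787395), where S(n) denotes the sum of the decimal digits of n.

9+4+2+1+5+4+7+8+7+3+9+5 = 64

64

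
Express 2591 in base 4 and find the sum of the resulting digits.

11

2591 in base 4 is 220133.
Digit sum: 2+2+0+1+3+3 = 11.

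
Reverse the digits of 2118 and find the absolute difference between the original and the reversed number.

Reverse of 2118 is 8112.
|2118 − 8112| = 5994

5994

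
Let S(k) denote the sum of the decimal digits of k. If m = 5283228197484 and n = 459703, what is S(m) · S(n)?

1764

S(5283228197484) = 5+2+8+3+2+2+8+1+9+7+4+8+4 = 63.
S(459703) = 4+5+9+7+0+3 = 28.
63 · 28 = 1764.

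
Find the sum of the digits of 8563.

22

8+5+6+3 = 22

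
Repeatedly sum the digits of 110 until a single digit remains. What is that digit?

2

1+1+0 = 2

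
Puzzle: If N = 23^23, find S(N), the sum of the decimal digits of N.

23^23 = 20880467999847912034355032910567
Sum of its 32 digits: 146.

146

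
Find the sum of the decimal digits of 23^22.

23^22 = 907846434775996175406740561329
Sum of its 30 digits: 148.

148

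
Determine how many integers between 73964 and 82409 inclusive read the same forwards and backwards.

The integers in [73964, 82409] that read the same forwards and backwards: 74047, 74147, 74247, 74347, 74447, 74547, …, 82228, 82328.
84 qualify.

84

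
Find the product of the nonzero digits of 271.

14

2×7×1 = 14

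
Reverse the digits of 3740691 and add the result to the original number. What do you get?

5701164

Reverse of 3740691 is 1960473.
3740691 + 1960473 = 5701164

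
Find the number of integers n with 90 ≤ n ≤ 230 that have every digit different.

98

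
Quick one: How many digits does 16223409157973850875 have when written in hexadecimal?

16

16223409157973850875 in base 16 is E12520AC82D9BAFB, which has 16 digits.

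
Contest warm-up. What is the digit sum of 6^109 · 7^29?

6^109 · 7^29 = 21199687162964429151586111692195718298074265533749978825102157274899070399528105583564252127824986911090409472
Sum of its 110 digits: 513.

513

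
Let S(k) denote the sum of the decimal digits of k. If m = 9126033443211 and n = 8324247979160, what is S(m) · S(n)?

S(9126033443211) = 9+1+2+6+0+3+3+4+4+3+2+1+1 = 39.
S(8324247979160) = 8+3+2+4+2+4+7+9+7+9+1+6+0 = 62.
39 · 62 = 2418.

2418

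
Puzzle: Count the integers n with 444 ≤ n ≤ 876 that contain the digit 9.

79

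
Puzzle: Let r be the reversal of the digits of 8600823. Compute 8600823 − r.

5320755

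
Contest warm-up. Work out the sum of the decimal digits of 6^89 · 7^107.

720

6^89 · 7^107 = 4796799497468135615312606239512158185940928244772895468021471352630360233157534404939288408365445774256907251108531029576822659992303184761565237786519827120128
Sum of its 160 digits: 720.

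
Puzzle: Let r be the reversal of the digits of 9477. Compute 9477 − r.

Reverse of 9477 is 7749.
9477 − 7749 = 1728

1728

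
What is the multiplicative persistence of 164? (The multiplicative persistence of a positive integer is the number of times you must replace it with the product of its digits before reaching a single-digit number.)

164 → 24 → 8 (2 steps)

2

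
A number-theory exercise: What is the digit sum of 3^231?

3^231 = 164062694609488086547539746812648575659318856476507740436897453222447961474036515706307096943652603236842951947
Sum of its 111 digits: 531.

531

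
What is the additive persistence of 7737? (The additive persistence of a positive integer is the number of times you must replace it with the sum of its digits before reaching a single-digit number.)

7737 → 24 → 6 (2 steps)

2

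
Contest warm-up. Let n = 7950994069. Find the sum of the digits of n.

7+9+5+0+9+9+4+0+6+9 = 58

58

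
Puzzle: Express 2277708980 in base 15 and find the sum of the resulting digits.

2277708980 in base 15 is D4E6BB05.
Digit sum: 13+4+14+6+11+11+0+5 = 64.

64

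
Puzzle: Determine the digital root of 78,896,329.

7

7+8+8+9+6+3+2+9 = 52
5+2 = 7
(Equivalently, 78,896,329 mod 9 = 7.)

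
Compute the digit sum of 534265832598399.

5+3+4+2+6+5+8+3+2+5+9+8+3+9+9 = 81

81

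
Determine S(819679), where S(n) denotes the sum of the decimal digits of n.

40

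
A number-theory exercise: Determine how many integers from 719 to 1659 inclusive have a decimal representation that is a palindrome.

34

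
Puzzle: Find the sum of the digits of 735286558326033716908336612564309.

145

7+3+5+2+8+6+5+5+8+3+2+6+0+3+3+7+1+6+9+0+8+3+3+6+6+1+2+5+6+4+3+0+9 = 145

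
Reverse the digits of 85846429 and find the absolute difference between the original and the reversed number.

Reverse of 85846429 is 92464858.
|85846429 − 92464858| = 6618429

6618429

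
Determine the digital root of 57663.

5+7+6+6+3 = 27
2+7 = 9

9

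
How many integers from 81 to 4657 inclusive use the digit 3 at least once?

2006

The integers in [81, 4657] that use the digit 3 at least once: 83, 93, 103, 113, 123, 130, …, 4643, 4653.
2006 qualify.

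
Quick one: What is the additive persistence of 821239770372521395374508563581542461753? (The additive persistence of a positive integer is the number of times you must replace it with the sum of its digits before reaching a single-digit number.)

3

821239770372521395374508563581542461753 → 168 → 15 → 6 (3 steps)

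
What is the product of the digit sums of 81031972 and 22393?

589

S(81031972) = 8+1+0+3+1+9+7+2 = 31.
S(22393) = 2+2+3+9+3 = 19.
31 · 19 = 589.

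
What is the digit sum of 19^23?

145

19^23 = 257829627945307727248226067259
Sum of its 30 digits: 145.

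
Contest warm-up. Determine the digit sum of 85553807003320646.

65

8+5+5+5+3+8+0+7+0+0+3+3+2+0+6+4+6 = 65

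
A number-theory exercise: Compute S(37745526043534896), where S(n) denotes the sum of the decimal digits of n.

81

3+7+7+4+5+5+2+6+0+4+3+5+3+4+8+9+6 = 81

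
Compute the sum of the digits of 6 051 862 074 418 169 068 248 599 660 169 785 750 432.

6+0+5+1+8+6+2+0+7+4+4+1+8+1+6+9+0+6+8+2+4+8+5+9+9+6+6+0+1+6+9+7+8+5+7+5+0+4+3+2 = 188

188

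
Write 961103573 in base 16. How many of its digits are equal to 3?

1

961103573 in base 16 is 394946D5.
The digit 3 appears 1 time.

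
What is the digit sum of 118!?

118! = 468452584975429065657431236280838416439267950499862031533310318788629800927518416622330123618486343228862579684398745837012213486653229822121742374957258403779058860032000000000000000000000000000
Sum of its 195 digits: 756.

756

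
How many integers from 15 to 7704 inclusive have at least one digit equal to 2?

2839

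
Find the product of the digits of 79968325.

816480

7×9×9×6×8×3×2×5 = 816480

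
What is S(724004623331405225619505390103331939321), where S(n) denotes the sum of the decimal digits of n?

129

7+2+4+0+0+4+6+2+3+3+3+1+4+0+5+2+2+5+6+1+9+5+0+5+3+9+0+1+0+3+3+3+1+9+3+9+3+2+1 = 129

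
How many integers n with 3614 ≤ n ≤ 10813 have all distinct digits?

The integers in [3614, 10813] that have all distinct digits: 3614, 3615, 3617, 3618, 3619, 3620, …, 10796, 10798.
3491 qualify.

3491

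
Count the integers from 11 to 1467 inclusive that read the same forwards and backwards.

104

The integers in [11, 1467] that read the same forwards and backwards: 11, 22, 33, 44, 55, 66, …, 1331, 1441.
104 qualify.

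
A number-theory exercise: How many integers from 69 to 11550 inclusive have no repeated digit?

The integers in [69, 11550] that have no repeated digit: 69, 70, 71, 72, 73, 74, …, 10986, 10987.
5548 qualify.

5548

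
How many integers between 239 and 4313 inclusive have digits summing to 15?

The integers in [239, 4313] that have digits summing to 15: 249, 258, 267, 276, 285, 294, …, 4290, 4308.
315 qualify.

315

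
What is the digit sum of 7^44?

7^44 = 15286700631942576193765185769276826401
Sum of its 38 digits: 175.

175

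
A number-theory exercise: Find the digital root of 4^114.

1

The digital root of n equals n mod 9 (or 9 when 9 | n), so we need 4^114 mod 9.
4^114 ≡ 1 (mod 9), so the digital root is 1.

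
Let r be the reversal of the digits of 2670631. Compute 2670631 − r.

1309869

Reverse of 2670631 is 1360762.
2670631 − 1360762 = 1309869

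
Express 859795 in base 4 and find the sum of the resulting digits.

16

859795 in base 4 is 3101322103.
Digit sum: 3+1+0+1+3+2+2+1+0+3 = 16.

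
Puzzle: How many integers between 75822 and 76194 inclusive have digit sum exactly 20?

15

The integers in [75822, 76194] that have digit sum exactly 20: 76007, 76016, 76025, 76034, 76043, 76052, …, 76151, 76160.
15 qualify.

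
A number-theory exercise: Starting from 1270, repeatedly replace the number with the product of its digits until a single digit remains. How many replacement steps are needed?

1

1270 → 0 (1 step)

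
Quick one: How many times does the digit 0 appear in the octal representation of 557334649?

2

557334649 in base 8 is 4116040171.
The digit 0 appears 2 times.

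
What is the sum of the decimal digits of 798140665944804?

7+9+8+1+4+0+6+6+5+9+4+4+8+0+4 = 75

75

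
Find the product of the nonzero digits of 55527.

1750

5×5×5×2×7 = 1750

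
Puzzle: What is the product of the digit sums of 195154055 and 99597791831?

2380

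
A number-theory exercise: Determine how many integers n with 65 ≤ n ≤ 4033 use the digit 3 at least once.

The integers in [65, 4033] that use the digit 3 at least once: 73, 83, 93, 103, 113, 123, …, 4032, 4033.
1804 qualify.

1804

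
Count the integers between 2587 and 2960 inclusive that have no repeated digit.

213

The integers in [2587, 2960] that have no repeated digit: 2587, 2589, 2590, 2591, 2593, 2594, …, 2958, 2960.
213 qualify.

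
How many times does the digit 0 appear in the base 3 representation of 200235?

200235 in base 3 is 101011200010.
The digit 0 appears 6 times.

6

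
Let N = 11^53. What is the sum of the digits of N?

230

11^53 = 15624722518287446627037310616316692383878522699200314331
Sum of its 56 digits: 230.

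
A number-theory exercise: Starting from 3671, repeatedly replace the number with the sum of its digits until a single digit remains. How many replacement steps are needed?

2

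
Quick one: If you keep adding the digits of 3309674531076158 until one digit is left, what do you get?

3+3+0+9+6+7+4+5+3+1+0+7+6+1+5+8 = 68
6+8 = 14
1+4 = 5

5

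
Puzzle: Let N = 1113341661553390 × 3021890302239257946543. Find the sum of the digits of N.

159

1113341661553390 × 3021890302239257946543 = 3364396370127131335967815782960430770
Sum of its 37 digits: 159.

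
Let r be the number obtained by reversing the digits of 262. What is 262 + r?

524

Reverse of 262 is 262.
262 + 262 = 524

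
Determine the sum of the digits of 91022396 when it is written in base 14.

91022396 in base 14 is C1355DA.
Digit sum: 12+1+3+5+5+13+10 = 49.

49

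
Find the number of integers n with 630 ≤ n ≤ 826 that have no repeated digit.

142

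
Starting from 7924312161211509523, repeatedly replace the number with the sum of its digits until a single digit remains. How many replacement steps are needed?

3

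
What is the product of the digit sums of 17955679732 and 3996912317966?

S(17955679732) = 1+7+9+5+5+6+7+9+7+3+2 = 61.
S(3996912317966) = 3+9+9+6+9+1+2+3+1+7+9+6+6 = 71.
61 · 71 = 4331.

4331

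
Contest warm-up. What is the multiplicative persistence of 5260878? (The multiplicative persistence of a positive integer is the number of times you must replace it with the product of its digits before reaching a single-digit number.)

1

5260878 → 0 (1 step)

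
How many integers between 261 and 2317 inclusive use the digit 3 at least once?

564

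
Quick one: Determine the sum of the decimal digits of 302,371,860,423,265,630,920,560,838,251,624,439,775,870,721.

3+0+2+3+7+1+8+6+0+4+2+3+2+6+5+6+3+0+9+2+0+5+6+0+8+3+8+2+5+1+6+2+4+4+3+9+7+7+5+8+7+0+7+2+1 = 182

182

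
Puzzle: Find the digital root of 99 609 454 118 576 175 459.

9+9+6+0+9+4+5+4+1+1+8+5+7+6+1+7+5+4+5+9 = 105
1+0+5 = 6

6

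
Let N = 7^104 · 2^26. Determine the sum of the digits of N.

430

7^104 · 2^26 = 521165968113641782752820807378944095445121784722468747460326029737824486900261363029894668222464
Sum of its 96 digits: 430.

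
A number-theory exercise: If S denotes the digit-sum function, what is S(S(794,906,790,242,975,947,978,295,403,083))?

14

First digit sum: 158.
1+5+8 = 14.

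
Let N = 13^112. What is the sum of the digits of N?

553

13^112 = 57763760462441103919629606386717808402838564600041483878112782644184867996680364543345437413204041015154487543738157089836481
Sum of its 125 digits: 553.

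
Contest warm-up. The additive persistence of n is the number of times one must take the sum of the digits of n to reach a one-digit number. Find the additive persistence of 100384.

100384 → 16 → 7 (2 steps)

2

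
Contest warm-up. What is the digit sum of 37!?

37! = 13763753091226345046315979581580902400000000
Sum of its 44 digits: 153.

153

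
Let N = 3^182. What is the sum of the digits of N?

3^182 = 685596132412797531053607549485540055753823212621556770516014091704614236087297342176409
Sum of its 87 digits: 360.

360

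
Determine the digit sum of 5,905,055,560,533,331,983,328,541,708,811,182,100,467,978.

5+9+0+5+0+5+5+5+6+0+5+3+3+3+3+1+9+8+3+3+2+8+5+4+1+7+0+8+8+1+1+1+8+2+1+0+0+4+6+7+9+7+8 = 179

179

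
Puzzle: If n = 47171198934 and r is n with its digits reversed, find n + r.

91160316108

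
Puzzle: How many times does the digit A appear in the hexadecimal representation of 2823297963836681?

2823297963836681 in base 16 is A07C6483AC509.
The digit A appears 2 times.

2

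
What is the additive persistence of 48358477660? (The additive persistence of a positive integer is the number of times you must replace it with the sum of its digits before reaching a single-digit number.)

3

48358477660 → 58 → 13 → 4 (3 steps)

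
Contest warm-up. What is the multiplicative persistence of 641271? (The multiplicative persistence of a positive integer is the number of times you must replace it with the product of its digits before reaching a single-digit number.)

641271 → 336 → 54 → 20 → 0 (4 steps)

4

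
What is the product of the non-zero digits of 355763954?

3×5×5×7×6×3×9×5×4 = 1701000

1701000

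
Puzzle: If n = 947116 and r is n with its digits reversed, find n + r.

1558865

Reverse of 947116 is 611749.
947116 + 611749 = 1558865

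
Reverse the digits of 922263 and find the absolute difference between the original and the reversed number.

560034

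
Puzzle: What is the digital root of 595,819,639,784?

2

5+9+5+8+1+9+6+3+9+7+8+4 = 74
7+4 = 11
1+1 = 2
(Equivalently, 595,819,639,784 mod 9 = 2.)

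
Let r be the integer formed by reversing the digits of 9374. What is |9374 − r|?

4635

Reverse of 9374 is 4739.
|9374 − 4739| = 4635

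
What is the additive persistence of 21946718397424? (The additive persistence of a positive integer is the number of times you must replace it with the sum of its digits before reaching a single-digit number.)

21946718397424 → 67 → 13 → 4 (3 steps)

3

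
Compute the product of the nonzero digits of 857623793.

1905120

8×5×7×6×2×3×7×9×3 = 1905120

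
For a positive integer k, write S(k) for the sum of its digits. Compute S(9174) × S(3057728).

672

S(9174) = 9+1+7+4 = 21.
S(3057728) = 3+0+5+7+7+2+8 = 32.
21 · 32 = 672.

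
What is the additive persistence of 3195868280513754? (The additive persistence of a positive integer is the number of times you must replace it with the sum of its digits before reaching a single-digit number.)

3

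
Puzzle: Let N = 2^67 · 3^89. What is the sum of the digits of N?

2^67 · 3^89 = 429340027267133018108176934874023948062420516356265516386484224
Sum of its 63 digits: 252.

252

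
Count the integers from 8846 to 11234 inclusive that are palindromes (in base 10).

25

The integers in [8846, 11234] that are palindromes (in base 10): 8888, 8998, 9009, 9119, 9229, 9339, …, 11111, 11211.
25 qualify.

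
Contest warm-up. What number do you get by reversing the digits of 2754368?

Reversing 2754368 gives 8634572.

8634572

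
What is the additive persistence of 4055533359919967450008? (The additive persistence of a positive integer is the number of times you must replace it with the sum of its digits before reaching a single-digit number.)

4055533359919967450008 → 100 → 1 (2 steps)

2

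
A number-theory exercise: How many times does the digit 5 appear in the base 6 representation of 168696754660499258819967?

5

168696754660499258819967 in base 6 is 432454105043541105211125310023.
The digit 5 appears 5 times.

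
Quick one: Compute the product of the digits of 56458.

5×6×4×5×8 = 4800

4800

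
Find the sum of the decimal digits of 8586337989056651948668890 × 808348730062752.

171

8586337989056651948668890 × 808348730062752 = 6940755409343508382247805445092570185280
Sum of its 40 digits: 171.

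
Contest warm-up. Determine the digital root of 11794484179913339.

2

1+1+7+9+4+4+8+4+1+7+9+9+1+3+3+3+9 = 83
8+3 = 11
1+1 = 2
(Equivalently, 11794484179913339 mod 9 = 2.)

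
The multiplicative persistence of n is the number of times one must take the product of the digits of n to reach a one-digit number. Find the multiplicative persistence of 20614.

1

20614 → 0 (1 step)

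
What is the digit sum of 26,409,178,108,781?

62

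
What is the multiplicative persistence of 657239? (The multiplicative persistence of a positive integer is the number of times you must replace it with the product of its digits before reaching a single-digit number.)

2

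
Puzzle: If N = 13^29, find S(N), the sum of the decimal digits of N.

133

13^29 = 201538126434611150798503956371773
Sum of its 33 digits: 133.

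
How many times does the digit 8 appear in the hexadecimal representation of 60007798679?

60007798679 in base 16 is DF8BE5797.
The digit 8 appears 1 time.

1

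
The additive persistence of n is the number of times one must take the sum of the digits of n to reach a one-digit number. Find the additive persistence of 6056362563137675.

6056362563137675 → 71 → 8 (2 steps)

2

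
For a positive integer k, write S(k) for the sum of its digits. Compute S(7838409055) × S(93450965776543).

3577

S(7838409055) = 7+8+3+8+4+0+9+0+5+5 = 49.
S(93450965776543) = 9+3+4+5+0+9+6+5+7+7+6+5+4+3 = 73.
49 · 73 = 3577.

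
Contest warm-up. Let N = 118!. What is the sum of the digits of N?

756

118! = 468452584975429065657431236280838416439267950499862031533310318788629800927518416622330123618486343228862579684398745837012213486653229822121742374957258403779058860032000000000000000000000000000
Sum of its 195 digits: 756.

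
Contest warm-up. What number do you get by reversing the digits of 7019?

9107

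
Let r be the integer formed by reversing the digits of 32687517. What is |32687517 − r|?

38891106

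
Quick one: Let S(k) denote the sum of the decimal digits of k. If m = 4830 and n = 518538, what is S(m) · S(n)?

450

S(4830) = 4+8+3+0 = 15.
S(518538) = 5+1+8+5+3+8 = 30.
15 · 30 = 450.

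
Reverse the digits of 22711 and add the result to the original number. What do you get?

Reverse of 22711 is 11722.
22711 + 11722 = 34433

34433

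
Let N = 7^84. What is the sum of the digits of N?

7^84 = 97327453648743672783790144527749033795901408624680013074608083129650401
Sum of its 71 digits: 307.

307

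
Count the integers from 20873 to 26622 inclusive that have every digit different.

The integers in [20873, 26622] that have every digit different: 20873, 20874, 20875, 20876, 20879, 20891, …, 26597, 26598.
1607 qualify.

1607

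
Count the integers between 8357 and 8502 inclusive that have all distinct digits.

The integers in [8357, 8502] that have all distinct digits: 8357, 8359, 8360, 8361, 8362, 8364, …, 8501, 8502.
81 qualify.

81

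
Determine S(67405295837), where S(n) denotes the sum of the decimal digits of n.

56

6+7+4+0+5+2+9+5+8+3+7 = 56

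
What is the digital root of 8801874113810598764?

8

8+8+0+1+8+7+4+1+1+3+8+1+0+5+9+8+7+6+4 = 89
8+9 = 17
1+7 = 8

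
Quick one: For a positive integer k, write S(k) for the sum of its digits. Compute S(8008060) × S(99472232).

S(8008060) = 8+0+0+8+0+6+0 = 22.
S(99472232) = 9+9+4+7+2+2+3+2 = 38.
22 · 38 = 836.

836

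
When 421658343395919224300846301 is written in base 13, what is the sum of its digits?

141

421658343395919224300846301 in base 13 is A13899568CC811C6714A0035.
Digit sum: 10+1+3+8+9+9+5+6+8+12+12+8+1+1+12+6+7+1+4+10+0+0+3+5 = 141.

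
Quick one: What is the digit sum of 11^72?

11^72 = 955593817727321453093807642925081991552428315714137911219172409259950196321
Sum of its 75 digits: 325.

325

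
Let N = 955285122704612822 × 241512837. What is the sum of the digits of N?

955285122704612822 × 241512837 = 230713620128284155627796014
Sum of its 27 digits: 102.

102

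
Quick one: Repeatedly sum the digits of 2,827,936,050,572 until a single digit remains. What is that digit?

2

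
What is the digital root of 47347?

4+7+3+4+7 = 25
2+5 = 7

7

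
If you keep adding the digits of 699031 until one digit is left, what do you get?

6+9+9+0+3+1 = 28
2+8 = 10
1+0 = 1

1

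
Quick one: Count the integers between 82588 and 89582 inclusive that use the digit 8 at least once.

The integers in [82588, 89582] that use the digit 8 at least once: 82588, 82589, 82590, 82591, 82592, 82593, …, 89581, 89582.
6995 qualify.

6995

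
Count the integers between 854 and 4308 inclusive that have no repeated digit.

The integers in [854, 4308] that have no repeated digit: 854, 856, 857, 859, 860, 861, …, 4307, 4308.
1786 qualify.

1786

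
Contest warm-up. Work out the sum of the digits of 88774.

34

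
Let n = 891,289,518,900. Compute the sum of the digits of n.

8+9+1+2+8+9+5+1+8+9+0+0 = 60

60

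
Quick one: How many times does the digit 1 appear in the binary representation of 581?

581 in base 2 is 1001000101.
The digit 1 appears 4 times.

4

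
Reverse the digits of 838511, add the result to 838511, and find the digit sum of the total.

Reversal of 838511 is 115838; 838511 + 115838 = 954349.
Digit sum of 954349: 9+5+4+3+4+9 = 34.

34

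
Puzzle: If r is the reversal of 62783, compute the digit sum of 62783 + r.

Reversal of 62783 is 38726; 62783 + 38726 = 101509.
Digit sum of 101509: 1+0+1+5+0+9 = 16.

16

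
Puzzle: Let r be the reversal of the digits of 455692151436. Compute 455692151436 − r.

-178459145118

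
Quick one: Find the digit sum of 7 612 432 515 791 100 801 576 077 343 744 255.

7+6+1+2+4+3+2+5+1+5+7+9+1+1+0+0+8+0+1+5+7+6+0+7+7+3+4+3+7+4+4+2+5+5 = 132

132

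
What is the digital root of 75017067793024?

4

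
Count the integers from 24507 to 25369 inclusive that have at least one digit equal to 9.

240

The integers in [24507, 25369] that have at least one digit equal to 9: 24509, 24519, 24529, 24539, 24549, 24559, …, 25359, 25369.
240 qualify.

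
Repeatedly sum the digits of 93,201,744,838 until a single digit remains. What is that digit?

4

9+3+2+0+1+7+4+4+8+3+8 = 49
4+9 = 13
1+3 = 4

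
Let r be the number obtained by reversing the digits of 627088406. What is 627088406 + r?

Reverse of 627088406 is 604880726.
627088406 + 604880726 = 1231969132

1231969132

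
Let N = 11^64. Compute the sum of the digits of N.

304

11^64 = 4457915684525902395869512133369841539490161434991526715513934826241
Sum of its 67 digits: 304.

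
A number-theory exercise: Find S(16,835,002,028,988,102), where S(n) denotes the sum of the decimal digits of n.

63

1+6+8+3+5+0+0+2+0+2+8+9+8+8+1+0+2 = 63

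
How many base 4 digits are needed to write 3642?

6

3642 in base 4 is 320322, which has 6 digits.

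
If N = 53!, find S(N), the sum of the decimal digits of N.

279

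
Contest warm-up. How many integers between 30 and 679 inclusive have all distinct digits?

The integers in [30, 679] that have all distinct digits: 30, 31, 32, 34, 35, 36, …, 678, 679.
479 qualify.

479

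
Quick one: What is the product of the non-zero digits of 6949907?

6×9×4×9×9×7 = 122472

122472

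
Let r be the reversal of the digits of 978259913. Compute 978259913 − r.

Reverse of 978259913 is 319952879.
978259913 − 319952879 = 658307034

658307034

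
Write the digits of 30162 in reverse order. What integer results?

Reversing 30162 gives 26103.

26103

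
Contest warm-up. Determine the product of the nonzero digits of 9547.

1260

9×5×4×7 = 1260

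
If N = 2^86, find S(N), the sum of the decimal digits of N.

2^86 = 77371252455336267181195264
Sum of its 26 digits: 112.

112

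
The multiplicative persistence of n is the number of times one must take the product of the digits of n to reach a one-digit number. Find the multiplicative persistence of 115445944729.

115445944729 → 7257600 → 0 (2 steps)

2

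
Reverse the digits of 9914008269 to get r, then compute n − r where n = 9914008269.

286004070

Reverse of 9914008269 is 9628004199.
9914008269 − 9628004199 = 286004070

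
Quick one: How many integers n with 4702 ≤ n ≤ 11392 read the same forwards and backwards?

67

The integers in [4702, 11392] that read the same forwards and backwards: 4774, 4884, 4994, 5005, 5115, 5225, …, 11211, 11311.
67 qualify.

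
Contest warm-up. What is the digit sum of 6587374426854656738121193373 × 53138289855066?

183

6587374426854656738121193373 × 53138289855066 = 350041811678052012418985208917695129677618
Sum of its 42 digits: 183.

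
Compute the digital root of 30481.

7

3+0+4+8+1 = 16
1+6 = 7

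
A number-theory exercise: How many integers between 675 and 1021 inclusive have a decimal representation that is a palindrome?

34

The integers in [675, 1021] that have a decimal representation that is a palindrome: 676, 686, 696, 707, 717, 727, …, 999, 1001.
34 qualify.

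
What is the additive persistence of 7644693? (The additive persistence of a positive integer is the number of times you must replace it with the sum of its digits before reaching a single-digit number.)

3

7644693 → 39 → 12 → 3 (3 steps)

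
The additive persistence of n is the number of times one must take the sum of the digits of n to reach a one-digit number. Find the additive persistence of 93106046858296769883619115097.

3

93106046858296769883619115097 → 147 → 12 → 3 (3 steps)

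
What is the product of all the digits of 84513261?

5760

8×4×5×1×3×2×6×1 = 5760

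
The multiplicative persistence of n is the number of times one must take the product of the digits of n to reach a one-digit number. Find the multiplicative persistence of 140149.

1

140149 → 0 (1 step)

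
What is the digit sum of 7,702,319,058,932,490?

69

7+7+0+2+3+1+9+0+5+8+9+3+2+4+9+0 = 69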